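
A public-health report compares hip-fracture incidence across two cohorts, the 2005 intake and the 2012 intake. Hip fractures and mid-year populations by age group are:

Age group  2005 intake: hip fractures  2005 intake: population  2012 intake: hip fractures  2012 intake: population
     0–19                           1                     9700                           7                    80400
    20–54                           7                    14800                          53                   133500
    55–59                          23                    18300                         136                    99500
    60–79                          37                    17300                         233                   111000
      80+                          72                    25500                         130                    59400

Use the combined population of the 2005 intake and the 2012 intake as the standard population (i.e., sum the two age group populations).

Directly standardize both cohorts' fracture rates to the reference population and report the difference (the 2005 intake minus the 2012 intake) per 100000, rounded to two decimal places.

10.32

Age-specific rates per 100000 for the 2005 intake: 10.31, 47.30, 125.68, 213.87, 282.35.
For the 2012 intake: 8.71, 39.70, 136.68, 209.91, 218.86.
Combined standard total = 569400; weights = 0.1582, 0.2604, 0.2069, 0.2253, 0.1491.
The 2005 intake: 0.1582×10.31 + 0.2604×47.30 + 0.2069×125.68 + 0.2253×213.87 + 0.1491×282.35 = 130.2427 per 100000.
The 2012 intake: 0.1582×8.71 + 0.2604×39.70 + 0.2069×136.68 + 0.2253×209.91 + 0.1491×218.86 = 119.9255 per 100000.
Difference = 130.2427 − 119.9255 = 10.3172.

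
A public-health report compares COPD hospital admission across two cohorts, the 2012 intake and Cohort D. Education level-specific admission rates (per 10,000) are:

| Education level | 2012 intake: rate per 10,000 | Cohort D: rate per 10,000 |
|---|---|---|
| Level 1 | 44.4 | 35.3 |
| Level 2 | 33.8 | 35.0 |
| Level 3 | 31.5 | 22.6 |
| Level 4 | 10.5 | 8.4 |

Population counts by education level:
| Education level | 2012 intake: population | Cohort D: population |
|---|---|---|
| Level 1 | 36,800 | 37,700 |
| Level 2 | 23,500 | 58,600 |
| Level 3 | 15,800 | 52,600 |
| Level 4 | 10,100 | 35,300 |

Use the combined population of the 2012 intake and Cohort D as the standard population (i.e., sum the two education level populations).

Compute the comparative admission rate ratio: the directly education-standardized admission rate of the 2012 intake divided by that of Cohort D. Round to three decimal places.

Combined standard total = 270,400; weights = 0.2755, 0.3036, 0.2530, 0.1679.
The 2012 intake: 0.2755×44.4 + 0.3036×33.8 + 0.2530×31.5 + 0.1679×10.5 = 32.2266 per 10,000.
Cohort D: 0.2755×35.3 + 0.3036×35.0 + 0.2530×22.6 + 0.1679×8.4 = 27.4798 per 10,000.
Ratio = 32.2266 ÷ 27.4798 = 1.17274.

1.173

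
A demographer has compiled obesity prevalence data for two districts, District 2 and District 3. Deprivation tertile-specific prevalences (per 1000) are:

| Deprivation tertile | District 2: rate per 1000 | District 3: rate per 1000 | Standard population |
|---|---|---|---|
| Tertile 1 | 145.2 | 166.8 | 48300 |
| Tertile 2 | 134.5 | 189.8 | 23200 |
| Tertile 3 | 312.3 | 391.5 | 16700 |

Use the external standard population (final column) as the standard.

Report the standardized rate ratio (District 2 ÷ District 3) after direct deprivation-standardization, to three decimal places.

Standard total = 88200; weights = 0.5476, 0.2630, 0.1893.
District 2: 0.5476×145.2 + 0.2630×134.5 + 0.1893×312.3 = 174.0246 per 1000.
District 3: 0.5476×166.8 + 0.2630×189.8 + 0.1893×391.5 = 215.3951 per 1000.
Ratio = 174.0246 ÷ 215.3951 = 0.80793.

0.808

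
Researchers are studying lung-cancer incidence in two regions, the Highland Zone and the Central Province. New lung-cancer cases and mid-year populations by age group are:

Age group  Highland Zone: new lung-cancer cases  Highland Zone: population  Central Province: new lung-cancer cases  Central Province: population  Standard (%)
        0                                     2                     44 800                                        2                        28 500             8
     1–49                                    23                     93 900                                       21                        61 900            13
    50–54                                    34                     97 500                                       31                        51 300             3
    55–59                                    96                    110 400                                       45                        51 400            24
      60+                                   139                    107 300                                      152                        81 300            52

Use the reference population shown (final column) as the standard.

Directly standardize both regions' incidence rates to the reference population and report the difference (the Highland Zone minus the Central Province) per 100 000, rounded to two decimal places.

Age-specific rates per 100 000 for the Highland Zone: 4.46, 24.49, 34.87, 86.96, 129.54.
For the Central Province: 7.02, 33.93, 60.43, 87.55, 186.96.
Standard weights: 0.08, 0.13, 0.03, 0.24, 0.52.
The Highland Zone: 0.0800×4.46 + 0.1300×24.49 + 0.0300×34.87 + 0.2400×86.96 + 0.5200×129.54 = 92.8196 per 100 000.
The Central Province: 0.0800×7.02 + 0.1300×33.93 + 0.0300×60.43 + 0.2400×87.55 + 0.5200×186.96 = 125.0165 per 100 000.
Difference = 92.8196 − 125.0165 = -32.1968.

-32.20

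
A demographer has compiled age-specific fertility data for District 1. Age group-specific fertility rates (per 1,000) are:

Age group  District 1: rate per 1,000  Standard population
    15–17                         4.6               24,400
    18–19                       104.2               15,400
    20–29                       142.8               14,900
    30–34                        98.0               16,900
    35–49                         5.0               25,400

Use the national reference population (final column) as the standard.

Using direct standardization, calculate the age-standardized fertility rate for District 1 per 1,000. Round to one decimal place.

Standard total = 97,000; weights = 0.2515, 0.1588, 0.1536, 0.1742, 0.2619.
Standardized rate: 0.2515×4.6 + 0.1588×104.2 + 0.1536×142.8 + 0.1742×98.0 + 0.2619×5.0 = 58.0190 per 1,000.

58.0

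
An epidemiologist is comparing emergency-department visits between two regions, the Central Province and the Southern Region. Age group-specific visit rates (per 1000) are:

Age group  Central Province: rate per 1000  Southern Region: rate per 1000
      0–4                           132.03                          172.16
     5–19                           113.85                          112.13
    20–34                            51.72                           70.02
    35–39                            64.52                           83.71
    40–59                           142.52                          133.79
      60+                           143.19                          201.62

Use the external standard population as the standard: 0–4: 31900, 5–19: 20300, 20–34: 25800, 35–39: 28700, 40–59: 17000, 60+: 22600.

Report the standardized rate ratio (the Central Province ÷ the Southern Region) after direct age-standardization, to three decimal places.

0.817

Standard total = 146300; weights = 0.2180, 0.1388, 0.1763, 0.1962, 0.1162, 0.1545.
The Central Province: 0.2180×132.03 + 0.1388×113.85 + 0.1763×51.72 + 0.1962×64.52 + 0.1162×142.52 + 0.1545×143.19 = 105.0441 per 1000.
The Southern Region: 0.2180×172.16 + 0.1388×112.13 + 0.1763×70.02 + 0.1962×83.71 + 0.1162×133.79 + 0.1545×201.62 = 128.5590 per 1000.
Ratio = 105.0441 ÷ 128.5590 = 0.81709.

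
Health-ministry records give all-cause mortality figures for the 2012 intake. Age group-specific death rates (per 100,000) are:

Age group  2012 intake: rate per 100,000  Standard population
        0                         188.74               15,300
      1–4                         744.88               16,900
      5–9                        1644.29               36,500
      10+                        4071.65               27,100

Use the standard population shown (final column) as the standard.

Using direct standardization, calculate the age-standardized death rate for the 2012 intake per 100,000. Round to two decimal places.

1939.82

Standard total = 95,800; weights = 0.1597, 0.1764, 0.3810, 0.2829.
Standardized rate: 0.1597×188.74 + 0.1764×744.88 + 0.3810×1644.29 + 0.2829×4071.65 = 1939.8173 per 100,000.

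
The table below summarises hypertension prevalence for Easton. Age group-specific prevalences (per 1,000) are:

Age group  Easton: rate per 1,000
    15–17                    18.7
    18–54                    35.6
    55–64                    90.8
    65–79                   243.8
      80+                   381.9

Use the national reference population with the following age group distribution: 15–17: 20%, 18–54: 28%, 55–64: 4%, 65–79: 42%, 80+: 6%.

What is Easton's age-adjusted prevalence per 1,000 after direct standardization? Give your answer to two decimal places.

Standard weights: 0.20, 0.28, 0.04, 0.42, 0.06.
Standardized rate: 0.2000×18.7 + 0.2800×35.6 + 0.0400×90.8 + 0.4200×243.8 + 0.0600×381.9 = 142.6500 per 1,000.

142.65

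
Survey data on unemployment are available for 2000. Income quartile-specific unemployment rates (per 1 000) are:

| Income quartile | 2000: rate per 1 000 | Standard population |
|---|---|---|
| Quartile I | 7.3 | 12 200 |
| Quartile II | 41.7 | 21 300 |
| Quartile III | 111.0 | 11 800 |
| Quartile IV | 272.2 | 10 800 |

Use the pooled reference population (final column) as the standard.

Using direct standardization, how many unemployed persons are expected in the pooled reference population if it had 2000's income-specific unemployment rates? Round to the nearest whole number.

5227

Expected unemployed persons = Σ (standard pop × income-specific rate ÷ 1 000)
= 12 200×7.3/1 000 + 21 300×41.7/1 000 + 11 800×111.0/1 000 + 10 800×272.2/1 000
= 89.06 + 888.21 + 1309.80 + 2939.76 = 5226.83.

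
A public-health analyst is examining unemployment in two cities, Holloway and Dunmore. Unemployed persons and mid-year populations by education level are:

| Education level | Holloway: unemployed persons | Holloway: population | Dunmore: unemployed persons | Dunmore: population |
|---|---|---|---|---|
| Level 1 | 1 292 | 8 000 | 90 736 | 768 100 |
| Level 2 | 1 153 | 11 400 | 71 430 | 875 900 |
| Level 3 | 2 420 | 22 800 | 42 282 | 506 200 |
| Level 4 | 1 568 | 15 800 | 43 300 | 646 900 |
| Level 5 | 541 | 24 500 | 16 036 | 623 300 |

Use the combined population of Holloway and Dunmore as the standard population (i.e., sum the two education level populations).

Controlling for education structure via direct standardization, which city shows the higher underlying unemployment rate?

Education-specific rates per 1 000 for Holloway: 161.500, 101.140, 106.140, 99.241, 22.082.
For Dunmore: 118.130, 81.550, 83.528, 66.935, 25.728.
Combined standard total = 3 502 900; weights = 0.2216, 0.2533, 0.1510, 0.1892, 0.1849.
Holloway: 0.2216×161.500 + 0.2533×101.140 + 0.1510×106.140 + 0.1892×99.241 + 0.1849×22.082 = 100.2887 per 1 000.
Dunmore: 0.2216×118.130 + 0.2533×81.550 + 0.1510×83.528 + 0.1892×66.935 + 0.1849×25.728 = 76.8652 per 1 000.

Holloway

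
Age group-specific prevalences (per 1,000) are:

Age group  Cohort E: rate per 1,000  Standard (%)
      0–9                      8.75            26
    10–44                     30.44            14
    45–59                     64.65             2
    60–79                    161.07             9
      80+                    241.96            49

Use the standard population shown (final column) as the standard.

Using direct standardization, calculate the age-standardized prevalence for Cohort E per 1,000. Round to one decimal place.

Standard weights: 0.26, 0.14, 0.02, 0.09, 0.49.
Standardized rate: 0.2600×8.75 + 0.1400×30.44 + 0.0200×64.65 + 0.0900×161.07 + 0.4900×241.96 = 140.8863 per 1,000.

140.9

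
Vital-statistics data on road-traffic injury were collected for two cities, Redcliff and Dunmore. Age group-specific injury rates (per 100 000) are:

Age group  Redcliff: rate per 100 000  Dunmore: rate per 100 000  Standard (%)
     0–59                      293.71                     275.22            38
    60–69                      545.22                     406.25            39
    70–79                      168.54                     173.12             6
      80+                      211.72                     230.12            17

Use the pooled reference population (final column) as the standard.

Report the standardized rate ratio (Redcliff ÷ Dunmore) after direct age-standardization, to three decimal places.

Standard weights: 0.38, 0.39, 0.06, 0.17.
Redcliff: 0.3800×293.71 + 0.3900×545.22 + 0.0600×168.54 + 0.1700×211.72 = 370.3504 per 100 000.
Dunmore: 0.3800×275.22 + 0.3900×406.25 + 0.0600×173.12 + 0.1700×230.12 = 312.5287 per 100 000.
Ratio = 370.3504 ÷ 312.5287 = 1.18501.

1.185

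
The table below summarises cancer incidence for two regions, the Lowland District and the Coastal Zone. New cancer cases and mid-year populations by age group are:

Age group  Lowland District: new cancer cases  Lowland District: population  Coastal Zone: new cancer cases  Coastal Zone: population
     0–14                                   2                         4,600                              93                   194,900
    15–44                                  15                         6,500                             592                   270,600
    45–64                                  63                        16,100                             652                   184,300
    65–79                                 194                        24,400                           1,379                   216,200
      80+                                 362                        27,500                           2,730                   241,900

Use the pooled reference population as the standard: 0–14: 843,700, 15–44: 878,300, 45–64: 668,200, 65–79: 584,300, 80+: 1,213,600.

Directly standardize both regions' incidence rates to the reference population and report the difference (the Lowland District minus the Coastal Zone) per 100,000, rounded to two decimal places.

84.01

Age-specific rates per 100,000 for the Lowland District: 43.48, 230.77, 391.30, 795.08, 1316.36.
For the Coastal Zone: 47.72, 218.77, 353.77, 637.84, 1128.57.
Standard total = 4,188,100; weights = 0.2015, 0.2097, 0.1595, 0.1395, 0.2898.
The Lowland District: 0.2015×43.48 + 0.2097×230.77 + 0.1595×391.30 + 0.1395×795.08 + 0.2898×1316.36 = 611.9582 per 100,000.
The Coastal Zone: 0.2015×47.72 + 0.2097×218.77 + 0.1595×353.77 + 0.1395×637.84 + 0.2898×1128.57 = 527.9509 per 100,000.
Difference = 611.9582 − 527.9509 = 84.0073.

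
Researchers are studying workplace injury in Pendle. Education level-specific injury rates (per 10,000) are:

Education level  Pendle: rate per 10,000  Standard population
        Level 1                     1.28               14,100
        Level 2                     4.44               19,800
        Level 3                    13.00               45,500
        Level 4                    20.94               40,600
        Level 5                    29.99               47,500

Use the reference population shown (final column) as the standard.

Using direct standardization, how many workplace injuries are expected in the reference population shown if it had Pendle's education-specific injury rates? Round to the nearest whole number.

297

Expected workplace injuries = Σ (standard pop × education-specific rate ÷ 10,000)
= 14,100×1.28/10,000 + 19,800×4.44/10,000 + 45,500×13.00/10,000 + 40,600×20.94/10,000 + 47,500×29.99/10,000
= 1.80 + 8.79 + 59.15 + 85.02 + 142.45 = 297.21.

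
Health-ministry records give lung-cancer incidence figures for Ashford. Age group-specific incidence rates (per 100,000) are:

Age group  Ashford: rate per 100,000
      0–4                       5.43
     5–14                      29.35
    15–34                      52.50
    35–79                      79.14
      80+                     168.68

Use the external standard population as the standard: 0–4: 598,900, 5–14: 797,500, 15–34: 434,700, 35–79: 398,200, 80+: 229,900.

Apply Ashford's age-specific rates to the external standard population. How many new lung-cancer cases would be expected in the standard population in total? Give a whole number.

Expected new lung-cancer cases = Σ (standard pop × age-specific rate ÷ 100,000)
= 598,900×5.43/100,000 + 797,500×29.35/100,000 + 434,700×52.50/100,000 + 398,200×79.14/100,000 + 229,900×168.68/100,000
= 32.52 + 234.07 + 228.22 + 315.14 + 387.80 = 1197.73.

1198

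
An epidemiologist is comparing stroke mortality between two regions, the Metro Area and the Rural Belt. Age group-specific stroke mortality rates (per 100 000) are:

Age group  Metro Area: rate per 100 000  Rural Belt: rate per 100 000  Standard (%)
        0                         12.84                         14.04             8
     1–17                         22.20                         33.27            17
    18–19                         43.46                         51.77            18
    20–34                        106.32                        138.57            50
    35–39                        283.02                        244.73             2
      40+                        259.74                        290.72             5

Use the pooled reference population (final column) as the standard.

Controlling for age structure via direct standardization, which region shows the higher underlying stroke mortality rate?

Standard weights: 0.08, 0.17, 0.18, 0.50, 0.02, 0.05.
The Metro Area: 0.0800×12.84 + 0.1700×22.20 + 0.1800×43.46 + 0.5000×106.32 + 0.0200×283.02 + 0.0500×259.74 = 84.4314 per 100 000.
The Rural Belt: 0.0800×14.04 + 0.1700×33.27 + 0.1800×51.77 + 0.5000×138.57 + 0.0200×244.73 + 0.0500×290.72 = 104.8133 per 100 000.

Rural Belt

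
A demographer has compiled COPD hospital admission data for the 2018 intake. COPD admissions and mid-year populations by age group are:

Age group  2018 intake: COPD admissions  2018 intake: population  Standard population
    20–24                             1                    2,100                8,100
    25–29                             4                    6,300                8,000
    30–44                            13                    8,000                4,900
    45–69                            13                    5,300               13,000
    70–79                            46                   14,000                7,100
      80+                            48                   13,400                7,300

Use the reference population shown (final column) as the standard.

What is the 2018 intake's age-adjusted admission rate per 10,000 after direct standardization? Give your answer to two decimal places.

Age-specific rates per 10,000 for the 2018 intake: 4.76, 6.35, 16.25, 24.53, 32.86, 35.82.
Standard total = 48,400; weights = 0.1674, 0.1653, 0.1012, 0.2686, 0.1467, 0.1508.
Standardized rate: 0.1674×4.76 + 0.1653×6.35 + 0.1012×16.25 + 0.2686×24.53 + 0.1467×32.86 + 0.1508×35.82 = 20.3024 per 10,000.

20.30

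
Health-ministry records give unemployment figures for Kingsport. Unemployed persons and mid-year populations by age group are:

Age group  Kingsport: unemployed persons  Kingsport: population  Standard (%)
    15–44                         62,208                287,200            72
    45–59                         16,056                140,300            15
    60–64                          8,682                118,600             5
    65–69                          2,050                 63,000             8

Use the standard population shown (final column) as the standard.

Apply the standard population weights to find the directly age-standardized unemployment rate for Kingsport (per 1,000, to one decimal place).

Age-specific rates per 1,000 for Kingsport: 216.602, 114.440, 73.204, 32.540.
Standard weights: 0.72, 0.15, 0.05, 0.08.
Standardized rate: 0.7200×216.602 + 0.1500×114.440 + 0.0500×73.204 + 0.0800×32.540 = 179.3827 per 1,000.

179.4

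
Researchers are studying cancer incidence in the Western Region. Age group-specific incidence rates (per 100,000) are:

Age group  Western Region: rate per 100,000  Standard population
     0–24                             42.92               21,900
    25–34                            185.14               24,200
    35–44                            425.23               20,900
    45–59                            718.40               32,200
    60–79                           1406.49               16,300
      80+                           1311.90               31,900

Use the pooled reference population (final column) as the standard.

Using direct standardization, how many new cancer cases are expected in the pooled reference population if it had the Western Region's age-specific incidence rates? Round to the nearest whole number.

1022

Expected new cancer cases = Σ (standard pop × age-specific rate ÷ 100,000)
= 21,900×42.92/100,000 + 24,200×185.14/100,000 + 20,900×425.23/100,000 + 32,200×718.40/100,000 + 16,300×1406.49/100,000 + 31,900×1311.90/100,000
= 9.40 + 44.80 + 88.87 + 231.32 + 229.26 + 418.50 = 1022.16.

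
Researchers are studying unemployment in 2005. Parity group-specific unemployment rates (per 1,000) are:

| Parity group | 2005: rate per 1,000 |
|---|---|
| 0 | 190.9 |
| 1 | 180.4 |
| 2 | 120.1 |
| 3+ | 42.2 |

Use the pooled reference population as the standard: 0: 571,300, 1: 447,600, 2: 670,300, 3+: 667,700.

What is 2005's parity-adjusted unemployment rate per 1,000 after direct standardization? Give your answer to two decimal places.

126.64

Standard total = 2,356,900; weights = 0.2424, 0.1899, 0.2844, 0.2833.
Standardized rate: 0.2424×190.9 + 0.1899×180.4 + 0.2844×120.1 + 0.2833×42.2 = 126.6444 per 1,000.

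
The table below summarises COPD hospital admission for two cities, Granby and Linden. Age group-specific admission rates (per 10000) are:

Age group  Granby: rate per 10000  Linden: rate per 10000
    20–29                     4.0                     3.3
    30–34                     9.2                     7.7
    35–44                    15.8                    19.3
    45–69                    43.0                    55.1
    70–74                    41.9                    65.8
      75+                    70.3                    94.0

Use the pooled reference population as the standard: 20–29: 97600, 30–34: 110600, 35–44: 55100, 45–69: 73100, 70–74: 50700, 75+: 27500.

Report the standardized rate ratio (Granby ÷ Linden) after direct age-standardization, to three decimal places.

0.778

Standard total = 414600; weights = 0.2354, 0.2668, 0.1329, 0.1763, 0.1223, 0.0663.
Granby: 0.2354×4.0 + 0.2668×9.2 + 0.1329×15.8 + 0.1763×43.0 + 0.1223×41.9 + 0.0663×70.3 = 22.8639 per 10000.
Linden: 0.2354×3.3 + 0.2668×7.7 + 0.1329×19.3 + 0.1763×55.1 + 0.1223×65.8 + 0.0663×94.0 = 29.3922 per 10000.
Ratio = 22.8639 ÷ 29.3922 = 0.77789.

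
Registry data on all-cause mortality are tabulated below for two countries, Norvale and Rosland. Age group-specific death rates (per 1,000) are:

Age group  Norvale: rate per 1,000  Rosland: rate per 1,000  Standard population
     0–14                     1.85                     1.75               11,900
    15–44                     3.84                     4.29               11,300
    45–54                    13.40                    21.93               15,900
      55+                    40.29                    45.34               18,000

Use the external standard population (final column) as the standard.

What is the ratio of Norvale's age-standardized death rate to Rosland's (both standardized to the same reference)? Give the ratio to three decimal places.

0.813

Standard total = 57,100; weights = 0.2084, 0.1979, 0.2785, 0.3152.
Norvale: 0.2084×1.85 + 0.1979×3.84 + 0.2785×13.40 + 0.3152×40.29 = 17.5777 per 1,000.
Rosland: 0.2084×1.75 + 0.1979×4.29 + 0.2785×21.93 + 0.3152×45.34 = 21.6131 per 1,000.
Ratio = 17.5777 ÷ 21.6131 = 0.81329.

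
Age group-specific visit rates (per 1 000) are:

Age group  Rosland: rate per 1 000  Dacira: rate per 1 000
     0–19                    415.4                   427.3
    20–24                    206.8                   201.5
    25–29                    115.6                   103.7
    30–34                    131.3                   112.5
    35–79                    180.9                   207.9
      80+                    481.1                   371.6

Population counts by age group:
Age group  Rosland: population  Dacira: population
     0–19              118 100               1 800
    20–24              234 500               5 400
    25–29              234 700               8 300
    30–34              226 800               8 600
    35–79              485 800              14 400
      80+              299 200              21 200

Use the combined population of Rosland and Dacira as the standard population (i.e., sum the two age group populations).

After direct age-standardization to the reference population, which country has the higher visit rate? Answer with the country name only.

Combined standard total = 1 658 800; weights = 0.0723, 0.1446, 0.1465, 0.1419, 0.3015, 0.1932.
Rosland: 0.0723×415.4 + 0.1446×206.8 + 0.1465×115.6 + 0.1419×131.3 + 0.3015×180.9 + 0.1932×481.1 = 242.9752 per 1 000.
Dacira: 0.0723×427.3 + 0.1446×201.5 + 0.1465×103.7 + 0.1419×112.5 + 0.3015×207.9 + 0.1932×371.6 = 225.6492 per 1 000.
The crude rates (241.57 vs 243.84) would put Dacira higher, but that reflects its age composition; once standardized to a common age structure, Rosland has the higher underlying rate.

Rosland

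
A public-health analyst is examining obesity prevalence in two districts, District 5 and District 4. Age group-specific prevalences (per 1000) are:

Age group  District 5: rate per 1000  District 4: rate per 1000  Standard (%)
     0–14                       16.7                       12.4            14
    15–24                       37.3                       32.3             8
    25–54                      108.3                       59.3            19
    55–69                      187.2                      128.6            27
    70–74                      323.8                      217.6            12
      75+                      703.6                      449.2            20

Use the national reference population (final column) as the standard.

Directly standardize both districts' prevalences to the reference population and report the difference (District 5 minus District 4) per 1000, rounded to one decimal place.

Standard weights: 0.14, 0.08, 0.19, 0.27, 0.12, 0.20.
District 5: 0.1400×16.7 + 0.0800×37.3 + 0.1900×108.3 + 0.2700×187.2 + 0.1200×323.8 + 0.2000×703.6 = 256.0190 per 1000.
District 4: 0.1400×12.4 + 0.0800×32.3 + 0.1900×59.3 + 0.2700×128.6 + 0.1200×217.6 + 0.2000×449.2 = 166.2610 per 1000.
Difference = 256.0190 − 166.2610 = 89.7580.

89.8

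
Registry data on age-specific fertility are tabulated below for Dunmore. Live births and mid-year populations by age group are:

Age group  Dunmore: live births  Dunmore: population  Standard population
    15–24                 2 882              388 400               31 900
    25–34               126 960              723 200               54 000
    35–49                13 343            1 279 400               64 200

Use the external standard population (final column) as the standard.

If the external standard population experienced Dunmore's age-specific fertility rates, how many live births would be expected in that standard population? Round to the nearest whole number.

Age-specific rates per 1 000 for Dunmore: 7.420, 175.553, 10.429.
Expected live births = Σ (standard pop × age-specific rate ÷ 1 000)
= 31 900×7.420/1 000 + 54 000×175.553/1 000 + 64 200×10.429/1 000
= 236.70 + 9479.87 + 669.55 = 10386.12.

10386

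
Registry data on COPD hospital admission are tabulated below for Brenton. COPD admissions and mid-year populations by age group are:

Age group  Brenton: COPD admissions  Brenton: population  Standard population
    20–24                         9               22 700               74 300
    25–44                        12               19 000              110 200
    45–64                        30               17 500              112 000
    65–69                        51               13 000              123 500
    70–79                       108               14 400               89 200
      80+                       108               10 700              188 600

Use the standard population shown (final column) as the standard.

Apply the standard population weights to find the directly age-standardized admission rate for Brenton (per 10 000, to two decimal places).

Age-specific rates per 10 000 for Brenton: 3.96, 6.32, 17.14, 39.23, 75.00, 100.93.
Standard total = 697 800; weights = 0.1065, 0.1579, 0.1605, 0.1770, 0.1278, 0.2703.
Standardized rate: 0.1065×3.96 + 0.1579×6.32 + 0.1605×17.14 + 0.1770×39.23 + 0.1278×75.00 + 0.2703×100.93 = 47.9820 per 10 000.

47.98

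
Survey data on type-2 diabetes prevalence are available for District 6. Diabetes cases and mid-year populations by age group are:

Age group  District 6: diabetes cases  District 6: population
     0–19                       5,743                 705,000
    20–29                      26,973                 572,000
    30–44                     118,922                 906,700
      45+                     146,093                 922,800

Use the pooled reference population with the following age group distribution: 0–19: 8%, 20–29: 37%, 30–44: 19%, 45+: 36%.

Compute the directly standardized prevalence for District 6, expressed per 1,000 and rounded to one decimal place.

Age-specific rates per 1,000 for District 6: 8.146, 47.156, 131.159, 158.315.
Standard weights: 0.08, 0.37, 0.19, 0.36.
Standardized rate: 0.0800×8.146 + 0.3700×47.156 + 0.1900×131.159 + 0.3600×158.315 = 100.0129 per 1,000.

100.0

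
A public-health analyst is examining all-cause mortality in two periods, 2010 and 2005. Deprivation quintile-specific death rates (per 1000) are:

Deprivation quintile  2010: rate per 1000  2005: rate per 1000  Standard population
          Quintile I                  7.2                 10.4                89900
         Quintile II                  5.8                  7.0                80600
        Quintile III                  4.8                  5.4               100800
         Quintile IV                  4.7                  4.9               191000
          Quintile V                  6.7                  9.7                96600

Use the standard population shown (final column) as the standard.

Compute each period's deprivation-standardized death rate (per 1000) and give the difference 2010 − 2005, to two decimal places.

Standard total = 558900; weights = 0.1609, 0.1442, 0.1804, 0.3417, 0.1728.
2010: 0.1609×7.2 + 0.1442×5.8 + 0.1804×4.8 + 0.3417×4.7 + 0.1728×6.7 = 5.6245 per 1000.
2005: 0.1609×10.4 + 0.1442×7.0 + 0.1804×5.4 + 0.3417×4.9 + 0.1728×9.7 = 7.0073 per 1000.
Difference = 5.6245 − 7.0073 = -1.3829.

-1.38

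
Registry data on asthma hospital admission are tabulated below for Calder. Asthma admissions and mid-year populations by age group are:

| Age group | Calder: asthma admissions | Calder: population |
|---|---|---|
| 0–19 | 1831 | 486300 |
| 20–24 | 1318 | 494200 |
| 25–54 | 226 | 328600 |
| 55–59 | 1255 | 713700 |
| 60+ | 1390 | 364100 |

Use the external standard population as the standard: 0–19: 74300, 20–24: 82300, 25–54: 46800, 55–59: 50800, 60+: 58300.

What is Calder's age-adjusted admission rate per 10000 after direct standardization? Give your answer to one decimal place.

27.0

Age-specific rates per 10000 for Calder: 37.65, 26.67, 6.88, 17.58, 38.18.
Standard total = 312500; weights = 0.2378, 0.2634, 0.1498, 0.1626, 0.1866.
Standardized rate: 0.2378×37.65 + 0.2634×26.67 + 0.1498×6.88 + 0.1626×17.58 + 0.1866×38.18 = 26.9864 per 10000.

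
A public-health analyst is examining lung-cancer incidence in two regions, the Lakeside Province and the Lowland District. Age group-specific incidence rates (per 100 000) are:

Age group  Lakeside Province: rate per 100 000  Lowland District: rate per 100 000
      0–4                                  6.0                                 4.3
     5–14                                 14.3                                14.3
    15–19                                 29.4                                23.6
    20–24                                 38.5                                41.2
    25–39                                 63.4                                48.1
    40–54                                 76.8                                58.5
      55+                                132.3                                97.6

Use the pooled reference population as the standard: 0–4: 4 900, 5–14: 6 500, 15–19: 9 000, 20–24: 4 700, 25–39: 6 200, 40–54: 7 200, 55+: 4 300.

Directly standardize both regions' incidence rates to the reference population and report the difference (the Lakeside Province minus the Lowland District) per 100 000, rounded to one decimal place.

Standard total = 42 800; weights = 0.1145, 0.1519, 0.2103, 0.1098, 0.1449, 0.1682, 0.1005.
The Lakeside Province: 0.1145×6.0 + 0.1519×14.3 + 0.2103×29.4 + 0.1098×38.5 + 0.1449×63.4 + 0.1682×76.8 + 0.1005×132.3 = 48.6643 per 100 000.
The Lowland District: 0.1145×4.3 + 0.1519×14.3 + 0.2103×23.6 + 0.1098×41.2 + 0.1449×48.1 + 0.1682×58.5 + 0.1005×97.6 = 38.7654 per 100 000.
Difference = 48.6643 − 38.7654 = 9.8988.

9.9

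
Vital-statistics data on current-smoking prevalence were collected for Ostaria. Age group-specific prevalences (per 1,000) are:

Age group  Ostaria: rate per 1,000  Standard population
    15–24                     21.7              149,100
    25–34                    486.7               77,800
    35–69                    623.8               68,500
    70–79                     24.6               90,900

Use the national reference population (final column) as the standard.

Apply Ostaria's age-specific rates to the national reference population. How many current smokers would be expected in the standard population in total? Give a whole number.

86067

Expected current smokers = Σ (standard pop × age-specific rate ÷ 1,000)
= 149,100×21.7/1,000 + 77,800×486.7/1,000 + 68,500×623.8/1,000 + 90,900×24.6/1,000
= 3235.47 + 37865.26 + 42730.30 + 2236.14 = 86067.17.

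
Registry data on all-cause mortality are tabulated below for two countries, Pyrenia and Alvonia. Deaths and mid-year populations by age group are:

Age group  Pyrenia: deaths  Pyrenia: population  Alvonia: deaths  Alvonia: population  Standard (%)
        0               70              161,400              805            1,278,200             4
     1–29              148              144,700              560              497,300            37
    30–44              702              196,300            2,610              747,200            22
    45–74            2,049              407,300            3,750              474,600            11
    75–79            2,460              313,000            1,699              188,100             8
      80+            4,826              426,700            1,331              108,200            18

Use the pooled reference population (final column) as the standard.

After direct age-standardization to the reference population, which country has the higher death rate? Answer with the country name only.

Age-specific rates per 100,000 for Pyrenia: 43.37, 102.28, 357.62, 503.07, 785.94, 1131.01.
For Alvonia: 62.98, 112.61, 349.30, 790.14, 903.24, 1230.13.
Standard weights: 0.04, 0.37, 0.22, 0.11, 0.08, 0.18.
Pyrenia: 0.0400×43.37 + 0.3700×102.28 + 0.2200×357.62 + 0.1100×503.07 + 0.0800×785.94 + 0.1800×1131.01 = 440.0481 per 100,000.
Alvonia: 0.0400×62.98 + 0.3700×112.61 + 0.2200×349.30 + 0.1100×790.14 + 0.0800×903.24 + 0.1800×1230.13 = 501.6291 per 100,000.
The crude rates (621.74 vs 326.54) would put Pyrenia higher, but that reflects its age composition; once standardized to a common age structure, Alvonia has the higher underlying rate.

Alvonia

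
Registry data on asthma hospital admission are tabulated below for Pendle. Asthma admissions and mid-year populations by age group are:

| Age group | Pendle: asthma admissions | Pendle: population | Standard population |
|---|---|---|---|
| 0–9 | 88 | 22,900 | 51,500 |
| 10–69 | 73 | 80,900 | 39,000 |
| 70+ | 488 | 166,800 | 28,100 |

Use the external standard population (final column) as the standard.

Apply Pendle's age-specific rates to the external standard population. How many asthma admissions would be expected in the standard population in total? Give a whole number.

315

Age-specific rates per 10,000 for Pendle: 38.43, 9.02, 29.26.
Expected asthma admissions = Σ (standard pop × age-specific rate ÷ 10,000)
= 51,500×38.43/10,000 + 39,000×9.02/10,000 + 28,100×29.26/10,000
= 197.90 + 35.19 + 82.21 = 315.31.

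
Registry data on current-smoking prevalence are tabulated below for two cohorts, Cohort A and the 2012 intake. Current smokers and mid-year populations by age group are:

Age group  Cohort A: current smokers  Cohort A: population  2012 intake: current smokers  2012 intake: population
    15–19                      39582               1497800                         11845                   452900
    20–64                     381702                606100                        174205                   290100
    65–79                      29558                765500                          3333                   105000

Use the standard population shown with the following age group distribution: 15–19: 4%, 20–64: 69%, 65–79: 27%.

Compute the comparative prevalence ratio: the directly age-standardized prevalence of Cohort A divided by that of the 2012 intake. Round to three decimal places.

Age-specific rates per 1000 for Cohort A: 26.427, 629.767, 38.613.
For the 2012 intake: 26.154, 600.500, 31.743.
Standard weights: 0.04, 0.69, 0.27.
Cohort A: 0.0400×26.427 + 0.6900×629.767 + 0.2700×38.613 = 446.0220 per 1000.
The 2012 intake: 0.0400×26.154 + 0.6900×600.500 + 0.2700×31.743 = 423.9616 per 1000.
Ratio = 446.0220 ÷ 423.9616 = 1.05203.

1.052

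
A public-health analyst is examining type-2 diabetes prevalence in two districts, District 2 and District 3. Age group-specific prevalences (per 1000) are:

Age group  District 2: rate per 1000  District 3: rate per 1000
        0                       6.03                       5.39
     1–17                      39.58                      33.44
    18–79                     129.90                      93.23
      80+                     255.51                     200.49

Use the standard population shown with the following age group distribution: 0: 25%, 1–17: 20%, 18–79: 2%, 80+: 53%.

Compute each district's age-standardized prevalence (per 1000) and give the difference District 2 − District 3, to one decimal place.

31.3

Standard weights: 0.25, 0.20, 0.02, 0.53.
District 2: 0.2500×6.03 + 0.2000×39.58 + 0.0200×129.90 + 0.5300×255.51 = 147.4418 per 1000.
District 3: 0.2500×5.39 + 0.2000×33.44 + 0.0200×93.23 + 0.5300×200.49 = 116.1598 per 1000.
Difference = 147.4418 − 116.1598 = 31.2820.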